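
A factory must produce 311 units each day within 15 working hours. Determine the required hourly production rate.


Formula: Production Rate = Daily Demand / Available Hours
Rate = 311 units/day / 15 hours/day
Rate = 20.7 units/hour

20.7 units/hour


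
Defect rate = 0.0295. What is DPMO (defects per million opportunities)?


DPMO = defect_rate * 1000000 = 0.0295 * 1000000

29500


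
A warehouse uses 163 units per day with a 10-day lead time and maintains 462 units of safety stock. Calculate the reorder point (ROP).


Formula: ROP = (Daily Demand * Lead Time) + Safety Stock
Demand during lead time = 163 * 10 = 1630 units
ROP = 1630 + 462 = 2092 units

2092 units


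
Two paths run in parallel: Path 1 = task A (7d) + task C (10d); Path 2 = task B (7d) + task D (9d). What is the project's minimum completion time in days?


Path 1 = 7 + 10 = 17 days
Path 2 = 7 + 9 = 16 days
Duration = max(17, 16) = 17 days

17 days


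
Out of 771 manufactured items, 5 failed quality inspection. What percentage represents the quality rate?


Formula: Quality Rate = Good Pieces / Total Pieces * 100
Good pieces = 771 - 5 = 766
QR = 766 / 771 * 100 = 99.4%

99.4%


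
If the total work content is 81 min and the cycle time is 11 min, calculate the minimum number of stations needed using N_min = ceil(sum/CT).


Formula: N_min = ceil(Sum of Task Times / Cycle Time)
N_min = ceil(81 min / 11 min) = ceil(7.3636)
N_min = 8 stations

8


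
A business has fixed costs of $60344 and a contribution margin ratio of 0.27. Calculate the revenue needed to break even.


Formula: BER = Fixed Costs / Contribution Margin Ratio
BER = $60344 / 0.27
BER = $223496.30 (to the nearest cent)

$223496.30


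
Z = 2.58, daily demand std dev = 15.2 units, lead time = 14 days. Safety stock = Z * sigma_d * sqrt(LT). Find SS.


Formula: SS = z * sigma_d * sqrt(LT)
sqrt(LT) = sqrt(14) = 3.7417
SS = 2.58 * 15.2 * 3.7417
SS = 146.7 units

146.7 units


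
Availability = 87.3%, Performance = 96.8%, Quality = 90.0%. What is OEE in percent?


Formula: OEE = Availability * Performance * Quality / 10000
A * P = 87.3% * 96.8% / 100 = 84.51%
OEE = 84.51% * 90.0% / 100 = 76.1%

76.1%


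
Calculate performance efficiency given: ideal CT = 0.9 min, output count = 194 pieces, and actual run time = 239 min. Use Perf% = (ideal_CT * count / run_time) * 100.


Formula: Performance = (Ideal CT * Total Count) / Run Time * 100
Ideal output time = 0.9 * 194 = 174.6 min
Performance = 174.6 / 239 * 100 = 73.1%

73.1%


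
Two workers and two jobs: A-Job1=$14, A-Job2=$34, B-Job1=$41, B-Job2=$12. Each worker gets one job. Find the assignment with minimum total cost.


Option 1: A->1 + B->2 = $14 + $12 = $26
Option 2: A->2 + B->1 = $34 + $41 = $75
Min cost = min($26, $75) = $26

$26


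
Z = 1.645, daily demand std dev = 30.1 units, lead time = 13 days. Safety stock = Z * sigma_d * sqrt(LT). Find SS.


Formula: SS = z * sigma_d * sqrt(LT)
sqrt(LT) = sqrt(13) = 3.6056
SS = 1.645 * 30.1 * 3.6056
SS = 178.5 units

178.5 units


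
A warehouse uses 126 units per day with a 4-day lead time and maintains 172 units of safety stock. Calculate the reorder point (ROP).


Formula: ROP = (Daily Demand * Lead Time) + Safety Stock
Demand during lead time = 126 * 4 = 504 units
ROP = 504 + 172 = 676 units

676 units


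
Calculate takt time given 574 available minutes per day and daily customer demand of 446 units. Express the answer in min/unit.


Formula: Takt Time = Available Production Time / Customer Demand
Takt = 574 min/day / 446 units/day
Takt = 1.29 min/unit

1.29 min/unit


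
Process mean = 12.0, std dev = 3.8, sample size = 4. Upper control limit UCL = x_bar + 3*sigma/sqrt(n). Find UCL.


UCL = 12.0 + 3 * 3.8 / sqrt(4)

17.7


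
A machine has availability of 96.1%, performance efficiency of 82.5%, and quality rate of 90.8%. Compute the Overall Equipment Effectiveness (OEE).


Formula: OEE = Availability * Performance * Quality / 10000
A * P = 96.1% * 82.5% / 100 = 79.28%
OEE = 79.28% * 90.8% / 100 = 72.0%

72.0%


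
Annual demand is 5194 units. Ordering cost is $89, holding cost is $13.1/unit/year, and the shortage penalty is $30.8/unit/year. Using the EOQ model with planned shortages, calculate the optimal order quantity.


Formula: EOQ* = sqrt(2DS/H) * sqrt((H+P)/P)
Base EOQ = sqrt(2*5194*89/13.1) = 265.66 units
Correction = sqrt((13.1+30.8)/30.8) = 1.19387
EOQ* = 265.66 * 1.19387 = 317.2 units

317.2 units


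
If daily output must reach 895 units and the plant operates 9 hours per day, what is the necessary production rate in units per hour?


Formula: Production Rate = Daily Demand / Available Hours
Rate = 895 units/day / 9 hours/day
Rate = 99.4 units/hour

99.4 units/hour


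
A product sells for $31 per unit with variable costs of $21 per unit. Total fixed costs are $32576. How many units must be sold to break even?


Formula: BEQ = Fixed Costs / (Price - Variable Cost)
Contribution margin = $31 - $21 = $10/unit
BEQ = ceil($32576 / $10/unit) = ceil(3257.6) = 3258 units

3258 units


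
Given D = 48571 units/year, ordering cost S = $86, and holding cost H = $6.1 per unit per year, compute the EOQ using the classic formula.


Formula: EOQ = sqrt(2 * D * S / H)
Numerator: 2 * 48571 * 86 = 8354212
2DS/H = 8354212 / 6.1 = 1369543.0
EOQ = sqrt(1369543.0) = 1170.3 units

1170.3 units


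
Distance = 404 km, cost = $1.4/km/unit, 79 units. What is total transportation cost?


TC = dist * cost * units = 404 * 1.4 * 79 = $44682.40

$44682.40


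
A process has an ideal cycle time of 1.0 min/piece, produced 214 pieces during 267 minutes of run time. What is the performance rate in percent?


Formula: Performance = (Ideal CT * Total Count) / Run Time * 100
Ideal output time = 1.0 * 214 = 214.0 min
Performance = 214.0 / 267 * 100 = 80.1%

80.1%


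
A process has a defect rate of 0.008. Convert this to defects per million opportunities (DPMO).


DPMO = defect_rate * 1000000 = 0.008 * 1000000

8000


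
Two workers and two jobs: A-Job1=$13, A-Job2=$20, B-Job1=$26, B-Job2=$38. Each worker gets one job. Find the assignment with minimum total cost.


Option 1: A->1 + B->2 = $13 + $38 = $51
Option 2: A->2 + B->1 = $20 + $26 = $46
Min cost = min($51, $46) = $46

$46


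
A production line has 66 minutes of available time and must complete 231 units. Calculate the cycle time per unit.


Formula: CT = Available Time / Number of Units
CT = 66 min / 231 units
CT = 0.29 min/unit

0.29 min/unit


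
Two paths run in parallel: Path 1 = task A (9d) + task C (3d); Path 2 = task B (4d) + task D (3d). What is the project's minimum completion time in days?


Path 1 = 9 + 3 = 12 days
Path 2 = 4 + 3 = 7 days
Duration = max(12, 7) = 12 days

12 days


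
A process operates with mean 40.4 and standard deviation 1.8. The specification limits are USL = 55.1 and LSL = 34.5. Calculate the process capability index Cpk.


Cpu = (55.1 - 40.4) / (3 * 1.8) = 2.72
Cpl = (40.4 - 34.5) / (3 * 1.8) = 1.09
Cpk = min(2.72, 1.09) = 1.09

1.09


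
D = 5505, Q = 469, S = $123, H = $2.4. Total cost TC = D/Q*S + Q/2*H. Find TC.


TC = 5505/469 * 123 + 469/2 * 2.4

$2006.54


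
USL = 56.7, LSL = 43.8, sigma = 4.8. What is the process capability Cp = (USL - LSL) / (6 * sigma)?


Cp = (56.7 - 43.8) / (6 * 4.8)

0.45


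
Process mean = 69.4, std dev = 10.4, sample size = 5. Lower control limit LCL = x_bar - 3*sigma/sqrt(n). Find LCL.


LCL = 69.4 - 3 * 10.4 / sqrt(5)

55.45


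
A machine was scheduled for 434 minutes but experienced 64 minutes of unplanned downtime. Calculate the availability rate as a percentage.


Formula: Availability = (Planned Time - Downtime) / Planned Time * 100
Uptime = 434 - 64 = 370 min
Availability = 370 / 434 * 100 = 85.3%

85.3%


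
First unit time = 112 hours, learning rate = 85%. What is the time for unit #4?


Formula: T_n = T_1 * (learning_rate)^(log2(n)) where learning_rate = rate/100
Doublings = log2(4) = 2
T_n = 112 * 0.85^2
T_n = 112 * 0.7225 = 80.9 hours

80.9 hours


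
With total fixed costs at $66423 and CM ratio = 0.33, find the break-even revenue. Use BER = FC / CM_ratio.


Formula: BER = Fixed Costs / Contribution Margin Ratio
BER = $66423 / 0.33
BER = $201281.82 (to the nearest cent)

$201281.82


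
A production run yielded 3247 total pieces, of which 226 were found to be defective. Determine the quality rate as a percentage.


Formula: Quality Rate = Good Pieces / Total Pieces * 100
Good pieces = 3247 - 226 = 3021
QR = 3021 / 3247 * 100 = 93.0%

93.0%


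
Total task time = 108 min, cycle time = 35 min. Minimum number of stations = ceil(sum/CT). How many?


Formula: N_min = ceil(Sum of Task Times / Cycle Time)
N_min = ceil(108 min / 35 min) = ceil(3.0857)
N_min = 4 stations

4


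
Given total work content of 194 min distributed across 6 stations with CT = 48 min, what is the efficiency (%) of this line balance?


Formula: Efficiency = Sum of Task Times / (N_stations * CT) * 100
Total station capacity = 6 stations * 48 min = 288 min
Efficiency = 194 / 288 * 100 = 67.4%

67.4%


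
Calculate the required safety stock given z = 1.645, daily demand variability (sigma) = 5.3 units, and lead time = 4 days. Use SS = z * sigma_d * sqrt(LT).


Formula: SS = z * sigma_d * sqrt(LT)
sqrt(LT) = sqrt(4) = 2.0
SS = 1.645 * 5.3 * 2.0
SS = 17.4 units

17.4 units


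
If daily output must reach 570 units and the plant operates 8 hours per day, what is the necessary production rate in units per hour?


Formula: Production Rate = Daily Demand / Available Hours
Rate = 570 units/day / 8 hours/day
Rate = 71.3 units/hour

71.3 units/hour


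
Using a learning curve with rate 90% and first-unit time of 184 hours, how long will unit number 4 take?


Formula: T_n = T_1 * (learning_rate)^(log2(n)) where learning_rate = rate/100
Doublings = log2(4) = 2
T_n = 184 * 0.9^2
T_n = 184 * 0.81 = 149.0 hours

149.0 hours


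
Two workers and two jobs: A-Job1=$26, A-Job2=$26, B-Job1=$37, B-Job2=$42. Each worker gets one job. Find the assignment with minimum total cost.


Option 1: A->1 + B->2 = $26 + $42 = $68
Option 2: A->2 + B->1 = $26 + $37 = $63
Min cost = min($68, $63) = $63

$63


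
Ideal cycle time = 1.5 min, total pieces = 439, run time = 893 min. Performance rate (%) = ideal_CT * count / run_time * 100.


Formula: Performance = (Ideal CT * Total Count) / Run Time * 100
Ideal output time = 1.5 * 439 = 658.5 min
Performance = 658.5 / 893 * 100 = 73.7%

73.7%


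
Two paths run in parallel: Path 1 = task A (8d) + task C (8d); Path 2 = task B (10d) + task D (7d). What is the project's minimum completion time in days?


Path 1 = 8 + 8 = 16 days
Path 2 = 10 + 7 = 17 days
Duration = max(16, 17) = 17 days

17 days


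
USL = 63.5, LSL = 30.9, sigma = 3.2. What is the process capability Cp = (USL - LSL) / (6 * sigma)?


Cp = (63.5 - 30.9) / (6 * 3.2)

1.7


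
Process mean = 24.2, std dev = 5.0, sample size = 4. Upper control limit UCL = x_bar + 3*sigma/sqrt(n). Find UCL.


UCL = 24.2 + 3 * 5.0 / sqrt(4)

31.7


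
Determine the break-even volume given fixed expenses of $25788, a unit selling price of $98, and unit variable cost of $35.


Formula: BEQ = Fixed Costs / (Price - Variable Cost)
Contribution margin = $98 - $35 = $63/unit
BEQ = ceil($25788 / $63/unit) = ceil(409.33) = 410 units

410 units


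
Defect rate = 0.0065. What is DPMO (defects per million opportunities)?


DPMO = defect_rate * 1000000 = 0.0065 * 1000000

6500


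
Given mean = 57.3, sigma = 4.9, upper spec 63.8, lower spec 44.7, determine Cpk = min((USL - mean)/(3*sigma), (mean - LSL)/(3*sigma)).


Cpu = (63.8 - 57.3) / (3 * 4.9) = 0.44
Cpl = (57.3 - 44.7) / (3 * 4.9) = 0.86
Cpk = min(0.44, 0.86) = 0.44

0.44


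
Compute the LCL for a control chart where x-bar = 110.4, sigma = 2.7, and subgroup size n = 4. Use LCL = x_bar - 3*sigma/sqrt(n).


LCL = 110.4 - 3 * 2.7 / sqrt(4)

106.35


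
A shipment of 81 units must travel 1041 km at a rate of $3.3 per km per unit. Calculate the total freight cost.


TC = dist * cost * units = 1041 * 3.3 * 81 = $278259.30

$278259.30


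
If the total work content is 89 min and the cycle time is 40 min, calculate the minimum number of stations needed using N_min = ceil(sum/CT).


Formula: N_min = ceil(Sum of Task Times / Cycle Time)
N_min = ceil(89 min / 40 min) = ceil(2.225)
N_min = 3 stations

3


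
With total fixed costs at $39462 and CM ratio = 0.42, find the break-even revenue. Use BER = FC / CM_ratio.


Formula: BER = Fixed Costs / Contribution Margin Ratio
BER = $39462 / 0.42
BER = $93957.14 (to the nearest cent)

$93957.14


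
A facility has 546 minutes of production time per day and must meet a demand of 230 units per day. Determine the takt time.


Formula: Takt Time = Available Production Time / Customer Demand
Takt = 546 min/day / 230 units/day
Takt = 2.37 min/unit

2.37 min/unit


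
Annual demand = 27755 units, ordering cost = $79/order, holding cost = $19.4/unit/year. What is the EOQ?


Formula: EOQ = sqrt(2 * D * S / H)
Numerator: 2 * 27755 * 79 = 4385290
2DS/H = 4385290 / 19.4 = 226045.9
EOQ = sqrt(226045.9) = 475.4 units

475.4 units


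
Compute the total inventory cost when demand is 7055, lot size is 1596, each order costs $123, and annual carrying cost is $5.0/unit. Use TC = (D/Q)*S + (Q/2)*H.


TC = 7055/1596 * 123 + 1596/2 * 5.0

$4533.71


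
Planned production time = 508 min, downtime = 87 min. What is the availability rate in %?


Formula: Availability = (Planned Time - Downtime) / Planned Time * 100
Uptime = 508 - 87 = 421 min
Availability = 421 / 508 * 100 = 82.9%

82.9%


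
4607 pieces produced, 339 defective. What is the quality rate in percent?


Formula: Quality Rate = Good Pieces / Total Pieces * 100
Good pieces = 4607 - 339 = 4268
QR = 4268 / 4607 * 100 = 92.6%

92.6%


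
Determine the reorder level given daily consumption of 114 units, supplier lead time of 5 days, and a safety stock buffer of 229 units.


Formula: ROP = (Daily Demand * Lead Time) + Safety Stock
Demand during lead time = 114 * 5 = 570 units
ROP = 570 + 229 = 799 units

799 units


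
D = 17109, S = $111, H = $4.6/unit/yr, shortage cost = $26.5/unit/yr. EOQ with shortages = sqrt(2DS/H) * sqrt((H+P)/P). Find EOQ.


Formula: EOQ* = sqrt(2DS/H) * sqrt((H+P)/P)
Base EOQ = sqrt(2*17109*111/4.6) = 908.68 units
Correction = sqrt((4.6+26.5)/26.5) = 1.08332
EOQ* = 908.68 * 1.08332 = 984.4 units

984.4 units


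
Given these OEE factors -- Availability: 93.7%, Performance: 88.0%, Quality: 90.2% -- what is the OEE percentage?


Formula: OEE = Availability * Performance * Quality / 10000
A * P = 93.7% * 88.0% / 100 = 82.46%
OEE = 82.46% * 90.2% / 100 = 74.4%

74.4%


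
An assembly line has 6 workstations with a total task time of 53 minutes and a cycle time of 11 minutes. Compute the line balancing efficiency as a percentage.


Formula: Efficiency = Sum of Task Times / (N_stations * CT) * 100
Total station capacity = 6 stations * 11 min = 66 min
Efficiency = 53 / 66 * 100 = 80.3%

80.3%


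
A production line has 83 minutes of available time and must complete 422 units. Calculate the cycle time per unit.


Formula: CT = Available Time / Number of Units
CT = 83 min / 422 units
CT = 0.2 min/unit

0.2 min/unit


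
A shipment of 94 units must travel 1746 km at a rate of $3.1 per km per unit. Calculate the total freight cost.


TC = dist * cost * units = 1746 * 3.1 * 94 = $508784.40

$508784.40


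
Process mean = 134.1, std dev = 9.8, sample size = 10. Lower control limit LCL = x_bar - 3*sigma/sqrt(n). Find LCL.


LCL = 134.1 - 3 * 9.8 / sqrt(10)

124.8


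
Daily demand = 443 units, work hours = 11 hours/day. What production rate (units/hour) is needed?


Formula: Production Rate = Daily Demand / Available Hours
Rate = 443 units/day / 11 hours/day
Rate = 40.3 units/hour

40.3 units/hour


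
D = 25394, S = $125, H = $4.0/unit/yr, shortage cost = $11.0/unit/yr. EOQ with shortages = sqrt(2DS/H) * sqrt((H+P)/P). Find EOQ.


Formula: EOQ* = sqrt(2DS/H) * sqrt((H+P)/P)
Base EOQ = sqrt(2*25394*125/4.0) = 1259.81 units
Correction = sqrt((4.0+11.0)/11.0) = 1.16775
EOQ* = 1259.81 * 1.16775 = 1471.1 units

1471.1 units


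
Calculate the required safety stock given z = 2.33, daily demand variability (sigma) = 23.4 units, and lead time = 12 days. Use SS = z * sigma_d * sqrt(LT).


Formula: SS = z * sigma_d * sqrt(LT)
sqrt(LT) = sqrt(12) = 3.4641
SS = 2.33 * 23.4 * 3.4641
SS = 188.9 units

188.9 units


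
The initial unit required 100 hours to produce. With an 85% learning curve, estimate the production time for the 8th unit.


Formula: T_n = T_1 * (learning_rate)^(log2(n)) where learning_rate = rate/100
Doublings = log2(8) = 3
T_n = 100 * 0.85^3
T_n = 100 * 0.6141 = 61.4 hours

61.4 hours


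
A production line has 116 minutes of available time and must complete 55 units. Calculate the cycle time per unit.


Formula: CT = Available Time / Number of Units
CT = 116 min / 55 units
CT = 2.11 min/unit

2.11 min/unit


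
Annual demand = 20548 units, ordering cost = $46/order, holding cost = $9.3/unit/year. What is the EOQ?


Formula: EOQ = sqrt(2 * D * S / H)
Numerator: 2 * 20548 * 46 = 1890416
2DS/H = 1890416 / 9.3 = 203270.5
EOQ = sqrt(203270.5) = 450.9 units

450.9 units


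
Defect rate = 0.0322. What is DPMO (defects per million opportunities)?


DPMO = defect_rate * 1000000 = 0.0322 * 1000000

32200


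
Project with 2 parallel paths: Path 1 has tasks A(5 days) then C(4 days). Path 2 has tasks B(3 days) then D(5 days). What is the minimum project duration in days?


Path 1 = 5 + 4 = 9 days
Path 2 = 3 + 5 = 8 days
Duration = max(9, 8) = 9 days

9 days


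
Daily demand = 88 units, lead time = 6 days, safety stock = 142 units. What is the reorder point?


Formula: ROP = (Daily Demand * Lead Time) + Safety Stock
Demand during lead time = 88 * 6 = 528 units
ROP = 528 + 142 = 670 units

670 units


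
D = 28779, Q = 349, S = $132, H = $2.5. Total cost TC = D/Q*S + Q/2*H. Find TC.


TC = 28779/349 * 132 + 349/2 * 2.5

$11321.14


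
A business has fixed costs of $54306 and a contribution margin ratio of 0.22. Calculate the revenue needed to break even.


Formula: BER = Fixed Costs / Contribution Margin Ratio
BER = $54306 / 0.22
BER = $246845.45 (to the nearest cent)

$246845.45


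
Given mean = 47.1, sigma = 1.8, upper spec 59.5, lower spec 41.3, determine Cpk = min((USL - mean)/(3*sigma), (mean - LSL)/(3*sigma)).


Cpu = (59.5 - 47.1) / (3 * 1.8) = 2.3
Cpl = (47.1 - 41.3) / (3 * 1.8) = 1.07
Cpk = min(2.3, 1.07) = 1.07

1.07


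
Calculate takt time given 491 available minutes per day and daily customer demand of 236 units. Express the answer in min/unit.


Formula: Takt Time = Available Production Time / Customer Demand
Takt = 491 min/day / 236 units/day
Takt = 2.08 min/unit

2.08 min/unit


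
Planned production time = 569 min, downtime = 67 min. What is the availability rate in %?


Formula: Availability = (Planned Time - Downtime) / Planned Time * 100
Uptime = 569 - 67 = 502 min
Availability = 502 / 569 * 100 = 88.2%

88.2%


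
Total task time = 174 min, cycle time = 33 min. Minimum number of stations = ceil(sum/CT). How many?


Formula: N_min = ceil(Sum of Task Times / Cycle Time)
N_min = ceil(174 min / 33 min) = ceil(5.2727)
N_min = 6 stations

6


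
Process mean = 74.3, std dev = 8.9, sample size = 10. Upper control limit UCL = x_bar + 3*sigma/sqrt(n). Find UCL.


UCL = 74.3 + 3 * 8.9 / sqrt(10)

82.74


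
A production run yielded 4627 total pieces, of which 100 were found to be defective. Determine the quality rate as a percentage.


Formula: Quality Rate = Good Pieces / Total Pieces * 100
Good pieces = 4627 - 100 = 4527
QR = 4527 / 4627 * 100 = 97.8%

97.8%


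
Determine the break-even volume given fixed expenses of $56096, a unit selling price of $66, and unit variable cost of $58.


Formula: BEQ = Fixed Costs / (Price - Variable Cost)
Contribution margin = $66 - $58 = $8/unit
BEQ = ceil($56096 / $8/unit) = ceil(7012.0) = 7012 units

7012 units


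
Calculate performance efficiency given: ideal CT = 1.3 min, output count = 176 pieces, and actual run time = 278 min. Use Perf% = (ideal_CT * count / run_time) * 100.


Formula: Performance = (Ideal CT * Total Count) / Run Time * 100
Ideal output time = 1.3 * 176 = 228.8 min
Performance = 228.8 / 278 * 100 = 82.3%

82.3%


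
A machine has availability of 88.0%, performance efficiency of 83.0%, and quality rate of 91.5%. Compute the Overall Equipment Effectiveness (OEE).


Formula: OEE = Availability * Performance * Quality / 10000
A * P = 88.0% * 83.0% / 100 = 73.04%
OEE = 73.04% * 91.5% / 100 = 66.8%

66.8%


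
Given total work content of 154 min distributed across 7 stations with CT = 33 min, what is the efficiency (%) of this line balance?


Formula: Efficiency = Sum of Task Times / (N_stations * CT) * 100
Total station capacity = 7 stations * 33 min = 231 min
Efficiency = 154 / 231 * 100 = 66.7%

66.7%


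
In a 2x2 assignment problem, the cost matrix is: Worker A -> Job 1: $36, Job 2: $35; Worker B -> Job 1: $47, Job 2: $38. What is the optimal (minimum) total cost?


Option 1: A->1 + B->2 = $36 + $38 = $74
Option 2: A->2 + B->1 = $35 + $47 = $82
Min cost = min($74, $82) = $74

$74


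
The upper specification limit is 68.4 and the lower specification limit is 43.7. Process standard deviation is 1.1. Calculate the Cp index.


Cp = (68.4 - 43.7) / (6 * 1.1)

3.74


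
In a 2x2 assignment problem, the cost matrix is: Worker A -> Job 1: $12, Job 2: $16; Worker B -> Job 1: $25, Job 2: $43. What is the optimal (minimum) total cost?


Option 1: A->1 + B->2 = $12 + $43 = $55
Option 2: A->2 + B->1 = $16 + $25 = $41
Min cost = min($55, $41) = $41

$41


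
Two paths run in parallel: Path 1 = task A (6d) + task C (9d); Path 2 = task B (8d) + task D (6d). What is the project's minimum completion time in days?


Path 1 = 6 + 9 = 15 days
Path 2 = 8 + 6 = 14 days
Duration = max(15, 14) = 15 days

15 days


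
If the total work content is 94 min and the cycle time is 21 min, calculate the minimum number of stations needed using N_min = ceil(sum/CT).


Formula: N_min = ceil(Sum of Task Times / Cycle Time)
N_min = ceil(94 min / 21 min) = ceil(4.4762)
N_min = 5 stations

5


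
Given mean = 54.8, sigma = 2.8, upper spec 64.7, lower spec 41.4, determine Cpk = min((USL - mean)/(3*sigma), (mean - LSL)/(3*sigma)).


Cpu = (64.7 - 54.8) / (3 * 2.8) = 1.18
Cpl = (54.8 - 41.4) / (3 * 2.8) = 1.6
Cpk = min(1.18, 1.6) = 1.18

1.18


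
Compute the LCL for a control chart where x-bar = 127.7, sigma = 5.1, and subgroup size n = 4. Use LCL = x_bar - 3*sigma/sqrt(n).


LCL = 127.7 - 3 * 5.1 / sqrt(4)

120.05


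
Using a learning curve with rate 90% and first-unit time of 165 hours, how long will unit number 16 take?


Formula: T_n = T_1 * (learning_rate)^(log2(n)) where learning_rate = rate/100
Doublings = log2(16) = 4
T_n = 165 * 0.9^4
T_n = 165 * 0.6561 = 108.3 hours

108.3 hours


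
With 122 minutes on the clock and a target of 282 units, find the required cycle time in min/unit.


Formula: CT = Available Time / Number of Units
CT = 122 min / 282 units
CT = 0.43 min/unit

0.43 min/unit


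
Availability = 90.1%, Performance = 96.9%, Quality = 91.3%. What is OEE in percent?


Formula: OEE = Availability * Performance * Quality / 10000
A * P = 90.1% * 96.9% / 100 = 87.31%
OEE = 87.31% * 91.3% / 100 = 79.7%

79.7%


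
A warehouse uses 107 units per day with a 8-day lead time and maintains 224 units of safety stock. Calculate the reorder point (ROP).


Formula: ROP = (Daily Demand * Lead Time) + Safety Stock
Demand during lead time = 107 * 8 = 856 units
ROP = 856 + 224 = 1080 units

1080 units


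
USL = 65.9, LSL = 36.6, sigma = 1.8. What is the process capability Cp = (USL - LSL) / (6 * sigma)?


Cp = (65.9 - 36.6) / (6 * 1.8)

2.71


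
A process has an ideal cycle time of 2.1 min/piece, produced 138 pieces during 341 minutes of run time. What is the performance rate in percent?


Formula: Performance = (Ideal CT * Total Count) / Run Time * 100
Ideal output time = 2.1 * 138 = 289.8 min
Performance = 289.8 / 341 * 100 = 85.0%

85.0%


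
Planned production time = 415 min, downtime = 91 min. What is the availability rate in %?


Formula: Availability = (Planned Time - Downtime) / Planned Time * 100
Uptime = 415 - 91 = 324 min
Availability = 324 / 415 * 100 = 78.1%

78.1%


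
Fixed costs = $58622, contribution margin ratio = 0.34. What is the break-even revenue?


Formula: BER = Fixed Costs / Contribution Margin Ratio
BER = $58622 / 0.34
BER = $172417.65 (to the nearest cent)

$172417.65


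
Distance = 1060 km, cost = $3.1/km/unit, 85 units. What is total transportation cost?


TC = dist * cost * units = 1060 * 3.1 * 85 = $279310.00

$279310.00


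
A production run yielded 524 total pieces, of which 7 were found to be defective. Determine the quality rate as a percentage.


Formula: Quality Rate = Good Pieces / Total Pieces * 100
Good pieces = 524 - 7 = 517
QR = 517 / 524 * 100 = 98.7%

98.7%


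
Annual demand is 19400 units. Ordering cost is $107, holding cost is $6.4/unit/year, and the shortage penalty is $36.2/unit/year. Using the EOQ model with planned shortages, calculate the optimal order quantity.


Formula: EOQ* = sqrt(2DS/H) * sqrt((H+P)/P)
Base EOQ = sqrt(2*19400*107/6.4) = 805.41 units
Correction = sqrt((6.4+36.2)/36.2) = 1.0848
EOQ* = 805.41 * 1.0848 = 873.7 units

873.7 units


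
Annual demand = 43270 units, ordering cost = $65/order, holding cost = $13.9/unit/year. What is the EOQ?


Formula: EOQ = sqrt(2 * D * S / H)
Numerator: 2 * 43270 * 65 = 5625100
2DS/H = 5625100 / 13.9 = 404683.5
EOQ = sqrt(404683.5) = 636.1 units

636.1 units


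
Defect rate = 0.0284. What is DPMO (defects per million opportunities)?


DPMO = defect_rate * 1000000 = 0.0284 * 1000000

28400


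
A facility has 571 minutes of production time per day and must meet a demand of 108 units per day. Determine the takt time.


Formula: Takt Time = Available Production Time / Customer Demand
Takt = 571 min/day / 108 units/day
Takt = 5.29 min/unit

5.29 min/unit


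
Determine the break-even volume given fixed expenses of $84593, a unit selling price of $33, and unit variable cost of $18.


Formula: BEQ = Fixed Costs / (Price - Variable Cost)
Contribution margin = $33 - $18 = $15/unit
BEQ = ceil($84593 / $15/unit) = ceil(5639.53) = 5640 units

5640 units


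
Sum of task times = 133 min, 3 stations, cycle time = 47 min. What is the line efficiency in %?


Formula: Efficiency = Sum of Task Times / (N_stations * CT) * 100
Total station capacity = 3 stations * 47 min = 141 min
Efficiency = 133 / 141 * 100 = 94.3%

94.3%


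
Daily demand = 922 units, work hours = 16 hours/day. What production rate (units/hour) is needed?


Formula: Production Rate = Daily Demand / Available Hours
Rate = 922 units/day / 16 hours/day
Rate = 57.6 units/hour

57.6 units/hour


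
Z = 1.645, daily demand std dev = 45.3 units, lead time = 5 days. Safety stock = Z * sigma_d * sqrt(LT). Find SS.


Formula: SS = z * sigma_d * sqrt(LT)
sqrt(LT) = sqrt(5) = 2.2361
SS = 1.645 * 45.3 * 2.2361
SS = 166.6 units

166.6 units


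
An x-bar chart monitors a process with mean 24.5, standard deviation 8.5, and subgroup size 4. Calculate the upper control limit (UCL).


UCL = 24.5 + 3 * 8.5 / sqrt(4)

37.25


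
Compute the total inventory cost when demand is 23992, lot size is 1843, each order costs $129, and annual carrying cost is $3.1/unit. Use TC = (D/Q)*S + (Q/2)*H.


TC = 23992/1843 * 129 + 1843/2 * 3.1

$4535.96


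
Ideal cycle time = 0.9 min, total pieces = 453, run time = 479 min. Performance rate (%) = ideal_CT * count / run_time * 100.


Formula: Performance = (Ideal CT * Total Count) / Run Time * 100
Ideal output time = 0.9 * 453 = 407.7 min
Performance = 407.7 / 479 * 100 = 85.1%

85.1%


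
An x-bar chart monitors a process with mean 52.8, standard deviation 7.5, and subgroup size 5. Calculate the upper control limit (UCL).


UCL = 52.8 + 3 * 7.5 / sqrt(5)

62.86


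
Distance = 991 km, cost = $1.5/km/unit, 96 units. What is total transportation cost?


TC = dist * cost * units = 991 * 1.5 * 96 = $142704.00

$142704.00


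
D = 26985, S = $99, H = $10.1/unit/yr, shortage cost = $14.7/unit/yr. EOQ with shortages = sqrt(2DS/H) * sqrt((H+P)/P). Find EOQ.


Formula: EOQ* = sqrt(2DS/H) * sqrt((H+P)/P)
Base EOQ = sqrt(2*26985*99/10.1) = 727.33 units
Correction = sqrt((10.1+14.7)/14.7) = 1.29887
EOQ* = 727.33 * 1.29887 = 944.7 units

944.7 units


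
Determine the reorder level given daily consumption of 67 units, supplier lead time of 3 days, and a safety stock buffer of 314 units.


Formula: ROP = (Daily Demand * Lead Time) + Safety Stock
Demand during lead time = 67 * 3 = 201 units
ROP = 201 + 314 = 515 units

515 units


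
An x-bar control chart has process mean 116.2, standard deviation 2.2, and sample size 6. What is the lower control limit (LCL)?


LCL = 116.2 - 3 * 2.2 / sqrt(6)

113.51


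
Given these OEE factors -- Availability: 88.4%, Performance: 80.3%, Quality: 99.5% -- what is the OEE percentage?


Formula: OEE = Availability * Performance * Quality / 10000
A * P = 88.4% * 80.3% / 100 = 70.99%
OEE = 70.99% * 99.5% / 100 = 70.6%

70.6%


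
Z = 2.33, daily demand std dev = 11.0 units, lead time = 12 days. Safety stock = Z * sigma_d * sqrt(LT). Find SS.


Formula: SS = z * sigma_d * sqrt(LT)
sqrt(LT) = sqrt(12) = 3.4641
SS = 2.33 * 11.0 * 3.4641
SS = 88.8 units

88.8 units


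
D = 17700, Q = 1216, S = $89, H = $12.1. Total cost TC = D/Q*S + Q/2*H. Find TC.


TC = 17700/1216 * 89 + 1216/2 * 12.1

$8652.28


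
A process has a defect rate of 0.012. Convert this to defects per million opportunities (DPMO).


DPMO = defect_rate * 1000000 = 0.012 * 1000000

12000


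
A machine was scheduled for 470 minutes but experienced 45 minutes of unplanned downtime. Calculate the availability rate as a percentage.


Formula: Availability = (Planned Time - Downtime) / Planned Time * 100
Uptime = 470 - 45 = 425 min
Availability = 425 / 470 * 100 = 90.4%

90.4%


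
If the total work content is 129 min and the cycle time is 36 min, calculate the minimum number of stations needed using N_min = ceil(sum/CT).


Formula: N_min = ceil(Sum of Task Times / Cycle Time)
N_min = ceil(129 min / 36 min) = ceil(3.5833)
N_min = 4 stations

4


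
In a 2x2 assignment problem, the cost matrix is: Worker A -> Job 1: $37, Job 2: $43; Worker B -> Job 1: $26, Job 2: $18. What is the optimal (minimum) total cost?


Option 1: A->1 + B->2 = $37 + $18 = $55
Option 2: A->2 + B->1 = $43 + $26 = $69
Min cost = min($55, $69) = $55

$55


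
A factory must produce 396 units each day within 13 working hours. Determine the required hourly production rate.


Formula: Production Rate = Daily Demand / Available Hours
Rate = 396 units/day / 13 hours/day
Rate = 30.5 units/hour

30.5 units/hour


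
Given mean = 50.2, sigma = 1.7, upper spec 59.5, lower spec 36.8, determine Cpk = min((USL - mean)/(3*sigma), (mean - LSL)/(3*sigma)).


Cpu = (59.5 - 50.2) / (3 * 1.7) = 1.82
Cpl = (50.2 - 36.8) / (3 * 1.7) = 2.63
Cpk = min(1.82, 2.63) = 1.82

1.82


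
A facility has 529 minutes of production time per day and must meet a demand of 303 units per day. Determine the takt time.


Formula: Takt Time = Available Production Time / Customer Demand
Takt = 529 min/day / 303 units/day
Takt = 1.75 min/unit

1.75 min/unit


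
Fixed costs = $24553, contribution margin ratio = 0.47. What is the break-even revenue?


Formula: BER = Fixed Costs / Contribution Margin Ratio
BER = $24553 / 0.47
BER = $52240.43 (to the nearest cent)

$52240.43


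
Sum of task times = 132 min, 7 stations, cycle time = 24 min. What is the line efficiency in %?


Formula: Efficiency = Sum of Task Times / (N_stations * CT) * 100
Total station capacity = 7 stations * 24 min = 168 min
Efficiency = 132 / 168 * 100 = 78.6%

78.6%


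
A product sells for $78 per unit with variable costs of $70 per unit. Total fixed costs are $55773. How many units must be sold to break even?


Formula: BEQ = Fixed Costs / (Price - Variable Cost)
Contribution margin = $78 - $70 = $8/unit
BEQ = ceil($55773 / $8/unit) = ceil(6971.62) = 6972 units

6972 units


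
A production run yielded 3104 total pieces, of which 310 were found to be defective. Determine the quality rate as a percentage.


Formula: Quality Rate = Good Pieces / Total Pieces * 100
Good pieces = 3104 - 310 = 2794
QR = 2794 / 3104 * 100 = 90.0%

90.0%


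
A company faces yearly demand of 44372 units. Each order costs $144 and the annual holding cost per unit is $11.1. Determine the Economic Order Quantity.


Formula: EOQ = sqrt(2 * D * S / H)
Numerator: 2 * 44372 * 144 = 12779136
2DS/H = 12779136 / 11.1 = 1151273.5
EOQ = sqrt(1151273.5) = 1073.0 units

1073.0 units


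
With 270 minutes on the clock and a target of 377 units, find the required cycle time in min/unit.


Formula: CT = Available Time / Number of Units
CT = 270 min / 377 units
CT = 0.72 min/unit

0.72 min/unit


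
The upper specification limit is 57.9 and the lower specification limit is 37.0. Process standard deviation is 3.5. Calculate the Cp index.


Cp = (57.9 - 37.0) / (6 * 3.5)

1.0


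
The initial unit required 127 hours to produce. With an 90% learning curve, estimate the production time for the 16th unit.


Formula: T_n = T_1 * (learning_rate)^(log2(n)) where learning_rate = rate/100
Doublings = log2(16) = 4
T_n = 127 * 0.9^4
T_n = 127 * 0.6561 = 83.3 hours

83.3 hours


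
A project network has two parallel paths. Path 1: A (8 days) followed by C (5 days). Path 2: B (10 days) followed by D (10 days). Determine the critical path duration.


Path 1 = 8 + 5 = 13 days
Path 2 = 10 + 10 = 20 days
Duration = max(13, 20) = 20 days

20 days


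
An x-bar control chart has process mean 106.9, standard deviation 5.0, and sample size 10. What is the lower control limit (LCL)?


LCL = 106.9 - 3 * 5.0 / sqrt(10)

102.16


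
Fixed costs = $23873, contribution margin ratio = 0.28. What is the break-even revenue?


Formula: BER = Fixed Costs / Contribution Margin Ratio
BER = $23873 / 0.28
BER = $85260.71 (to the nearest cent)

$85260.71


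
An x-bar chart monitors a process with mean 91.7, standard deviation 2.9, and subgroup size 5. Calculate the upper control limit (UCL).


UCL = 91.7 + 3 * 2.9 / sqrt(5)

95.59


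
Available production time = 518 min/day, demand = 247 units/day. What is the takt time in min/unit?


Formula: Takt Time = Available Production Time / Customer Demand
Takt = 518 min/day / 247 units/day
Takt = 2.1 min/unit

2.1 min/unit


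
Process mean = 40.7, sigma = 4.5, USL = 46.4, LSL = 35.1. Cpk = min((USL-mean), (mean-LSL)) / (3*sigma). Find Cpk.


Cpu = (46.4 - 40.7) / (3 * 4.5) = 0.42
Cpl = (40.7 - 35.1) / (3 * 4.5) = 0.41
Cpk = min(0.42, 0.41) = 0.41

0.41


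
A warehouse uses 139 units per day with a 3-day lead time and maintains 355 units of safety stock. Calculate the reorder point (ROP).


Formula: ROP = (Daily Demand * Lead Time) + Safety Stock
Demand during lead time = 139 * 3 = 417 units
ROP = 417 + 355 = 772 units

772 units


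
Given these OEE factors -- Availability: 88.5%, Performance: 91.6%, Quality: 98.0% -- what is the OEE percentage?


Formula: OEE = Availability * Performance * Quality / 10000
A * P = 88.5% * 91.6% / 100 = 81.07%
OEE = 81.07% * 98.0% / 100 = 79.4%

79.4%


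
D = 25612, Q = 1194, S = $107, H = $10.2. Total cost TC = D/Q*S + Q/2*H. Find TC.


TC = 25612/1194 * 107 + 1194/2 * 10.2

$8384.61


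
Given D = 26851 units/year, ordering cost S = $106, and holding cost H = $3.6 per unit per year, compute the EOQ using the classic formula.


Formula: EOQ = sqrt(2 * D * S / H)
Numerator: 2 * 26851 * 106 = 5692412
2DS/H = 5692412 / 3.6 = 1581225.6
EOQ = sqrt(1581225.6) = 1257.5 units

1257.5 units


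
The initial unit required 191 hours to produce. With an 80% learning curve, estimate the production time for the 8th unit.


Formula: T_n = T_1 * (learning_rate)^(log2(n)) where learning_rate = rate/100
Doublings = log2(8) = 3
T_n = 191 * 0.8^3
T_n = 191 * 0.512 = 97.8 hours

97.8 hours


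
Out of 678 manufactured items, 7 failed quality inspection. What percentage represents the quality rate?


Formula: Quality Rate = Good Pieces / Total Pieces * 100
Good pieces = 678 - 7 = 671
QR = 671 / 678 * 100 = 99.0%

99.0%


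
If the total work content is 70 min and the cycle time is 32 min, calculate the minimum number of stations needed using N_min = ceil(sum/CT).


Formula: N_min = ceil(Sum of Task Times / Cycle Time)
N_min = ceil(70 min / 32 min) = ceil(2.1875)
N_min = 3 stations

3


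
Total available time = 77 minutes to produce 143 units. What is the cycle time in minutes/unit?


Formula: CT = Available Time / Number of Units
CT = 77 min / 143 units
CT = 0.54 min/unit

0.54 min/unit


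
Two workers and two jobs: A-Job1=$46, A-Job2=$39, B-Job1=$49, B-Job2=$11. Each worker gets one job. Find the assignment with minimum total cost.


Option 1: A->1 + B->2 = $46 + $11 = $57
Option 2: A->2 + B->1 = $39 + $49 = $88
Min cost = min($57, $88) = $57

$57


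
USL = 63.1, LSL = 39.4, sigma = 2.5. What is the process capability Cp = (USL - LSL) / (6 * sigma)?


Cp = (63.1 - 39.4) / (6 * 2.5)

1.58


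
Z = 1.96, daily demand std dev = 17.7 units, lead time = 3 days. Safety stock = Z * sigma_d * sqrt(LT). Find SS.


Formula: SS = z * sigma_d * sqrt(LT)
sqrt(LT) = sqrt(3) = 1.7321
SS = 1.96 * 17.7 * 1.7321
SS = 60.1 units

60.1 units


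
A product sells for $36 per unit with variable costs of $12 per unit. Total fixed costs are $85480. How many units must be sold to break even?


Formula: BEQ = Fixed Costs / (Price - Variable Cost)
Contribution margin = $36 - $12 = $24/unit
BEQ = ceil($85480 / $24/unit) = ceil(3561.67) = 3562 units

3562 units


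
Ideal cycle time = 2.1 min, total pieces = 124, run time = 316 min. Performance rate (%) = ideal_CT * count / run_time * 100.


Formula: Performance = (Ideal CT * Total Count) / Run Time * 100
Ideal output time = 2.1 * 124 = 260.4 min
Performance = 260.4 / 316 * 100 = 82.4%

82.4%


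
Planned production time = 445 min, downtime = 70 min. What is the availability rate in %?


Formula: Availability = (Planned Time - Downtime) / Planned Time * 100
Uptime = 445 - 70 = 375 min
Availability = 375 / 445 * 100 = 84.3%

84.3%


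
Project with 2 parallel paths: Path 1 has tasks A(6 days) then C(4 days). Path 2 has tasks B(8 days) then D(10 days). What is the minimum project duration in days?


Path 1 = 6 + 4 = 10 days
Path 2 = 8 + 10 = 18 days
Duration = max(10, 18) = 18 days

18 days


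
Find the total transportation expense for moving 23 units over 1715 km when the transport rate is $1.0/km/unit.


TC = dist * cost * units = 1715 * 1.0 * 23 = $39445.00

$39445.00


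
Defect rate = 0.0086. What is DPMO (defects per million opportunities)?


DPMO = defect_rate * 1000000 = 0.0086 * 1000000

8600


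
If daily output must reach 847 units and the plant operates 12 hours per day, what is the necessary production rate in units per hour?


Formula: Production Rate = Daily Demand / Available Hours
Rate = 847 units/day / 12 hours/day
Rate = 70.6 units/hour

70.6 units/hour


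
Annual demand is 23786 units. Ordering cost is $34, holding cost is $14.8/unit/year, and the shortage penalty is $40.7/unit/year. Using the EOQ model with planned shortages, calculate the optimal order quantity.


Formula: EOQ* = sqrt(2DS/H) * sqrt((H+P)/P)
Base EOQ = sqrt(2*23786*34/14.8) = 330.59 units
Correction = sqrt((14.8+40.7)/40.7) = 1.16775
EOQ* = 330.59 * 1.16775 = 386.0 units

386.0 units
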